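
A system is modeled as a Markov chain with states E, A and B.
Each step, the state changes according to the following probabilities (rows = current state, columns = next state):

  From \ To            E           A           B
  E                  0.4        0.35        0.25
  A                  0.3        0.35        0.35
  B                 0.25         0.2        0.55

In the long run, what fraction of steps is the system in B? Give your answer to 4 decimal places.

Let the stationary distribution be π with π = πP and π_1 + π_2 + π_3 = 1.
π_1 = 0.4·π_1 + 0.3·π_2 + 0.25·π_3
π_2 = 0.35·π_1 + 0.35·π_2 + 0.2·π_3
Solving with the normalization constraint gives π = (0.3112, 0.2902, 0.3986).
So the stationary probability of B is 0.3986.

0.3986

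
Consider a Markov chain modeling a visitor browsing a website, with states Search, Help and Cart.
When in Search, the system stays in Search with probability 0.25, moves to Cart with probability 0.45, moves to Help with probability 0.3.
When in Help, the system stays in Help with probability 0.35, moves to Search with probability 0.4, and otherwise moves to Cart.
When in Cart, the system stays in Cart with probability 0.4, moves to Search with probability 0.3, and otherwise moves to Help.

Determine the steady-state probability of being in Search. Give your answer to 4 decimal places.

0.3158

Let the stationary distribution be π with π = πP and π_1 + π_2 + π_3 = 1.
π_1 = 0.25·π_1 + 0.4·π_2 + 0.3·π_3
π_2 = 0.3·π_1 + 0.35·π_2 + 0.3·π_3
Solving with the normalization constraint gives π = (0.3158, 0.3158, 0.3684).
So the stationary probability of Search is 0.3158.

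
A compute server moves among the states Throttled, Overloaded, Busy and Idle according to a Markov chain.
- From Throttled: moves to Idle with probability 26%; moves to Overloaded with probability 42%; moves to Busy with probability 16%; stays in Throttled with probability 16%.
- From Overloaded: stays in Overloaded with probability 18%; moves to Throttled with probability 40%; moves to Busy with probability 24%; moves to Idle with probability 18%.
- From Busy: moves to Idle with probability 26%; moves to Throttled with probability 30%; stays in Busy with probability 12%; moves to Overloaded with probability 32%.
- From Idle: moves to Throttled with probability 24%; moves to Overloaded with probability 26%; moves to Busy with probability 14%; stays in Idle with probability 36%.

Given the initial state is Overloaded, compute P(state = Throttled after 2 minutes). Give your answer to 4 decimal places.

Propagate the distribution vector 2 minutes from Overloaded.
After 0 minutes: (0.0000, 1.0000, 0.0000, 0.0000)
After 1 minute: (0.4000, 0.1800, 0.2400, 0.1800)
After 2 minutes: (0.2512, 0.3240, 0.1612, 0.2636)
P(in Throttled after 2 minutes) = 0.2512

0.2512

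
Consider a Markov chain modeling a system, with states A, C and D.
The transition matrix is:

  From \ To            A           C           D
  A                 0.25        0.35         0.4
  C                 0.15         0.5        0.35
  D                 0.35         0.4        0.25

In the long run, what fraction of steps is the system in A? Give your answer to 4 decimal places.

0.2398

Let the stationary distribution be π with π = πP and π_1 + π_2 + π_3 = 1.
π_1 = 0.25·π_1 + 0.15·π_2 + 0.35·π_3
π_2 = 0.35·π_1 + 0.5·π_2 + 0.4·π_3
Solving with the normalization constraint gives π = (0.2398, 0.4311, 0.3291).
So the stationary probability of A is 0.2398.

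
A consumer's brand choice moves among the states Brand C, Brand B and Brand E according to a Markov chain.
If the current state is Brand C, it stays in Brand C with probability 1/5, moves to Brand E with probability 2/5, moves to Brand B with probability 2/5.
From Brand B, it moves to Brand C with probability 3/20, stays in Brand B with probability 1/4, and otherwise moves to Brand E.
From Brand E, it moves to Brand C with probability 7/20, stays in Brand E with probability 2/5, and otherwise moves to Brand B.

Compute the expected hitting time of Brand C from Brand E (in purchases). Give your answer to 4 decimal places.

Let t(s) be the expected number of purchases to first reach Brand C from state s, with t(Brand C) = 0. Conditioning on the first purchase:
t(Brand B) = 1 + 0.25·t(Brand B) + 0.6·t(Brand E)
t(Brand E) = 1 + 0.25·t(Brand B) + 0.4·t(Brand E)
Solving: t(Brand B) = 4.0000, t(Brand E) = 3.3333.
Expected purchases from Brand E to Brand C: 3.3333.

3.3333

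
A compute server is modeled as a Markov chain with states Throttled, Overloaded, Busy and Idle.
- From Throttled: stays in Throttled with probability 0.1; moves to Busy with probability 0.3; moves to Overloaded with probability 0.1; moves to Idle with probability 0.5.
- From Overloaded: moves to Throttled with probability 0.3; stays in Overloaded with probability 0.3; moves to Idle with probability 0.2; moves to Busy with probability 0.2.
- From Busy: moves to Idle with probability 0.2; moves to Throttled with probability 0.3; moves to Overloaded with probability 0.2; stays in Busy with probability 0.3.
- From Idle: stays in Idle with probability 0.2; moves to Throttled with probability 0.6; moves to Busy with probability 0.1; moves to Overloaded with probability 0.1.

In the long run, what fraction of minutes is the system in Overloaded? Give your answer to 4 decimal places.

0.1532

Let the stationary distribution be π with π = πP and π_1 + π_2 + π_3 + π_4 = 1.
π_1 = 0.1·π_1 + 0.3·π_2 + 0.3·π_3 + 0.6·π_4
π_2 = 0.1·π_1 + 0.3·π_2 + 0.2·π_3 + 0.1·π_4
π_3 = 0.3·π_1 + 0.2·π_2 + 0.3·π_3 + 0.1·π_4
Solving with the normalization constraint gives π = (0.3243, 0.1532, 0.2252, 0.2973).
So the stationary probability of Overloaded is 0.1532.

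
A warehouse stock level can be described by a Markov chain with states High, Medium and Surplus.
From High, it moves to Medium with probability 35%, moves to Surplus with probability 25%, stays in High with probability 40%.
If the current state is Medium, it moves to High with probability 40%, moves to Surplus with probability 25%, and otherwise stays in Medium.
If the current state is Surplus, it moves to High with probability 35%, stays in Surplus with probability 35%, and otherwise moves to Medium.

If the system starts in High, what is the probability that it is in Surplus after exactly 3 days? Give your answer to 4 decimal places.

0.2775

Propagate the distribution vector 3 days from High.
After 0 days: (1.0000, 0.0000, 0.0000)
After 1 day: (0.4000, 0.3500, 0.2500)
After 2 days: (0.3875, 0.3375, 0.2750)
After 3 days: (0.3863, 0.3363, 0.2775)
P(in Surplus after 3 days) = 0.2775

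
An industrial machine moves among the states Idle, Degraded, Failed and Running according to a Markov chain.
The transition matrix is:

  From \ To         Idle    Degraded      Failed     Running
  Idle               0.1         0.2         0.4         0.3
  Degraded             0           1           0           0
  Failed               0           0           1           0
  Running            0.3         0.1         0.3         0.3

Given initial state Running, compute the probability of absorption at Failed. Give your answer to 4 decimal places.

Let h(s) be the probability of absorption at Failed starting from transient state s. Then h(Failed) = 1 and h(Degraded) = 0. By first-step analysis:
h(Idle) = 0.1·h(Idle) + 0.2·0 + 0.4·1 + 0.3·h(Running)
h(Running) = 0.3·h(Idle) + 0.1·0 + 0.3·1 + 0.3·h(Running)
Solving: h(Idle) = 0.6852, h(Running) = 0.7222.
Starting from Running, the probability is 0.7222.

0.7222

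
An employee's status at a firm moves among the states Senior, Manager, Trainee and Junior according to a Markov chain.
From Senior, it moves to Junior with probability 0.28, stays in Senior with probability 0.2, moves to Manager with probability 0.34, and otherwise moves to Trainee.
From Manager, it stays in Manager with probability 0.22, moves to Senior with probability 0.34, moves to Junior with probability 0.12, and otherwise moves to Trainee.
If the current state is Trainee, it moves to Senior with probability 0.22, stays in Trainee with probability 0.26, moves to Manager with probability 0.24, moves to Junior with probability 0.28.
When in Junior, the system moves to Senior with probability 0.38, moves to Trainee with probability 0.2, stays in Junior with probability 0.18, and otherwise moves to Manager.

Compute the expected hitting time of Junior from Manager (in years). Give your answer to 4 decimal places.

4.8584

Let t(s) be the expected number of years to first reach Junior from state s, with t(Junior) = 0. Conditioning on the first year:
t(Senior) = 1 + 0.2·t(Senior) + 0.34·t(Manager) + 0.18·t(Trainee)
t(Manager) = 1 + 0.34·t(Senior) + 0.22·t(Manager) + 0.32·t(Trainee)
t(Trainee) = 1 + 0.22·t(Senior) + 0.24·t(Manager) + 0.26·t(Trainee)
Solving: t(Senior) = 4.2583, t(Manager) = 4.8584, t(Trainee) = 4.1930.
Expected years from Manager to Junior: 4.8584.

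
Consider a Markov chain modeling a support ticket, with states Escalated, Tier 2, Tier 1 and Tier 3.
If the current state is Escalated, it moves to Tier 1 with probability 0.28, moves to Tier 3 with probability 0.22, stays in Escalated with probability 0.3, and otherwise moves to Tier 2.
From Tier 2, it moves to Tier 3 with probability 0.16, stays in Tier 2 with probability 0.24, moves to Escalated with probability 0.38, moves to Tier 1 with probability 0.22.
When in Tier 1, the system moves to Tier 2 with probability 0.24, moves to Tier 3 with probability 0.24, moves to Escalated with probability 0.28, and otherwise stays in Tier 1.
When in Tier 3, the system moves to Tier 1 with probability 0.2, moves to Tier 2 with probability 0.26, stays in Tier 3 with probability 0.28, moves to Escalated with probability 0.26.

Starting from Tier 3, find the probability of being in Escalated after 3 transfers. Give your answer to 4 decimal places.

0.3051

Propagate the distribution vector 3 transfers from Tier 3.
After 0 transfers: (0.0000, 0.0000, 0.0000, 1.0000)
After 1 transfer: (0.2600, 0.2600, 0.2000, 0.2800)
After 2 transfers: (0.3056, 0.2352, 0.2340, 0.2252)
After 3 transfers: (0.3051, 0.2323, 0.2385, 0.2241)
P(in Escalated after 3 transfers) = 0.3051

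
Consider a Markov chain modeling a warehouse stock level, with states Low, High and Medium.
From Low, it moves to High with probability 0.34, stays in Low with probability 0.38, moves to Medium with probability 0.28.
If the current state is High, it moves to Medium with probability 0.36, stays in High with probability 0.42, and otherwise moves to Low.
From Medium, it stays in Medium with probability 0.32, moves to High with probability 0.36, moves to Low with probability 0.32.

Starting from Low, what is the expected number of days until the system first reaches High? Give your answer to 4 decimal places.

2.8916

Let t(s) be the expected number of days to first reach High from state s, with t(High) = 0. Conditioning on the first day:
t(Low) = 1 + 0.38·t(Low) + 0.28·t(Medium)
t(Medium) = 1 + 0.32·t(Low) + 0.32·t(Medium)
Solving: t(Low) = 2.8916, t(Medium) = 2.8313.
Expected days from Low to High: 2.8916.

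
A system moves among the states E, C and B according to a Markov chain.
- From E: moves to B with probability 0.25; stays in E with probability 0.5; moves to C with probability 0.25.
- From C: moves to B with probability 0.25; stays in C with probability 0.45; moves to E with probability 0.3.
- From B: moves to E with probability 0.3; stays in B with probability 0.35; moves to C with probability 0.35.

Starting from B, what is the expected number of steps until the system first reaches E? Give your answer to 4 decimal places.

Let t(s) be the expected number of steps to first reach E from state s, with t(E) = 0. Conditioning on the first step:
t(C) = 1 + 0.45·t(C) + 0.25·t(B)
t(B) = 1 + 0.35·t(C) + 0.35·t(B)
Solving: t(C) = 3.3333, t(B) = 3.3333.
Expected steps from B to E: 3.3333.

3.3333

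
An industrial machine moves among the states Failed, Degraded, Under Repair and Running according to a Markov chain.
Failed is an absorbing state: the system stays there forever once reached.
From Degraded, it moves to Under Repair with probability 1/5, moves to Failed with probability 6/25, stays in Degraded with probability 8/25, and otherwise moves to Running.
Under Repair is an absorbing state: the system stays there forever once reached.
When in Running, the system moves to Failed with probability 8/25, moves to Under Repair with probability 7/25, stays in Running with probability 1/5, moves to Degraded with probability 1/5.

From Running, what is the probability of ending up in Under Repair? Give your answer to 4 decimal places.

Let h(s) be the probability of absorption at Under Repair starting from transient state s. Then h(Under Repair) = 1 and h(Failed) = 0. By first-step analysis:
h(Degraded) = 0.24·0 + 0.32·h(Degraded) + 0.2·1 + 0.24·h(Running)
h(Running) = 0.32·0 + 0.2·h(Degraded) + 0.28·1 + 0.2·h(Running)
Solving: h(Degraded) = 0.4581, h(Running) = 0.4645.
Starting from Running, the probability is 0.4645.

0.4645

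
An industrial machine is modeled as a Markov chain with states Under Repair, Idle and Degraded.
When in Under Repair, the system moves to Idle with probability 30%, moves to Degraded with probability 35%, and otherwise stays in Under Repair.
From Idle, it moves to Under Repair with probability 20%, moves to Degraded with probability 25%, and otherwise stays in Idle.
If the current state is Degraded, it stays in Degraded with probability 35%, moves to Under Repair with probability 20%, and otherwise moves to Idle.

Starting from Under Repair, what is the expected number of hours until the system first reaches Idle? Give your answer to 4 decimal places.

Let t(s) be the expected number of hours to first reach Idle from state s, with t(Idle) = 0. Conditioning on the first hour:
t(Under Repair) = 1 + 0.35·t(Under Repair) + 0.35·t(Degraded)
t(Degraded) = 1 + 0.2·t(Under Repair) + 0.35·t(Degraded)
Solving: t(Under Repair) = 2.8369, t(Degraded) = 2.4113.
Expected hours from Under Repair to Idle: 2.8369.

2.8369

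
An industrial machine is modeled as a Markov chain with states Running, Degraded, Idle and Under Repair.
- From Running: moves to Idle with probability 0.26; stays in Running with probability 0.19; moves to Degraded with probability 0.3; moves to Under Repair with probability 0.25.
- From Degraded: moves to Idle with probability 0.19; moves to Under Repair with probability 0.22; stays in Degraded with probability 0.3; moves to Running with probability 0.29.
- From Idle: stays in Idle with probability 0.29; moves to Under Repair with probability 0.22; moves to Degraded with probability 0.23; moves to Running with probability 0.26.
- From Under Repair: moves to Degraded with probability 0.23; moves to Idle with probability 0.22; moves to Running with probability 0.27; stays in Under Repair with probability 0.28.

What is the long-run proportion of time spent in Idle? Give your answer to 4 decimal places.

0.2388

Let the stationary distribution be π with π = πP and π_1 + π_2 + π_3 + π_4 = 1.
π_1 = 0.19·π_1 + 0.29·π_2 + 0.26·π_3 + 0.27·π_4
π_2 = 0.3·π_1 + 0.3·π_2 + 0.23·π_3 + 0.23·π_4
π_3 = 0.26·π_1 + 0.19·π_2 + 0.29·π_3 + 0.22·π_4
Solving with the normalization constraint gives π = (0.2527, 0.2663, 0.2388, 0.2421).
So the stationary probability of Idle is 0.2388.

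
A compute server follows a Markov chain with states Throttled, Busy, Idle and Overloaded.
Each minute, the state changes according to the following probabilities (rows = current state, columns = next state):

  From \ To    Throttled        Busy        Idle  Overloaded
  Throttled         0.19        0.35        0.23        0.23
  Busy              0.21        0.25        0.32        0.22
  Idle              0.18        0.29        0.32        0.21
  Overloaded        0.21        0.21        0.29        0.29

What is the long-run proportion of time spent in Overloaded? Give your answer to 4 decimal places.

Let the stationary distribution be π with π = πP and π_1 + π_2 + π_3 + π_4 = 1.
π_1 = 0.19·π_1 + 0.21·π_2 + 0.18·π_3 + 0.21·π_4
π_2 = 0.35·π_1 + 0.25·π_2 + 0.29·π_3 + 0.21·π_4
π_3 = 0.23·π_1 + 0.32·π_2 + 0.32·π_3 + 0.29·π_4
Solving with the normalization constraint gives π = (0.1972, 0.2721, 0.2952, 0.2355).
So the stationary probability of Overloaded is 0.2355.

0.2355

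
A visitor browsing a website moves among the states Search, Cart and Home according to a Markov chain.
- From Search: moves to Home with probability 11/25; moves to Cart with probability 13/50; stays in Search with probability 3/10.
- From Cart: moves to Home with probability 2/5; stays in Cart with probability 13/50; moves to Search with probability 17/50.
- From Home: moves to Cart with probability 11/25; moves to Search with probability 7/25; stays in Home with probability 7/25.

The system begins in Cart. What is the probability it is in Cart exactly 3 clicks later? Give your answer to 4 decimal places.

Propagate the distribution vector 3 clicks from Cart.
After 0 clicks: (0.0000, 1.0000, 0.0000)
After 1 click: (0.3400, 0.2600, 0.4000)
After 2 clicks: (0.3024, 0.3320, 0.3656)
After 3 clicks: (0.3060, 0.3258, 0.3682)
P(in Cart after 3 clicks) = 0.3258

0.3258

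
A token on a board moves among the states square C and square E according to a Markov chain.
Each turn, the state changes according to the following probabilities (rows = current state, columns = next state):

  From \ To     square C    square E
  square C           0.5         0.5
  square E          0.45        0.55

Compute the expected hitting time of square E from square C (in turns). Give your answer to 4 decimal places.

2.0000

Let t(s) be the expected number of turns to first reach square E from state s, with t(square E) = 0. Conditioning on the first turn:
t(square C) = 1 + 0.5·t(square C)
Solving: t(square C) = 2.0000.
Expected turns from square C to square E: 2.0000.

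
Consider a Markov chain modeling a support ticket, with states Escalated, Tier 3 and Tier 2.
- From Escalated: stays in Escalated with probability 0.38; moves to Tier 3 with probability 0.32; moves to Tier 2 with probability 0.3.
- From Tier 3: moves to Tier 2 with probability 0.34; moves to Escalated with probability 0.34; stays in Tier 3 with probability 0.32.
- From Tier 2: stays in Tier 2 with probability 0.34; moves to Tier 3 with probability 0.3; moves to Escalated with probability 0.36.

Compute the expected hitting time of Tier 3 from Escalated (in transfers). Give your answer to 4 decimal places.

3.1873

Let t(s) be the expected number of transfers to first reach Tier 3 from state s, with t(Tier 3) = 0. Conditioning on the first transfer:
t(Escalated) = 1 + 0.38·t(Escalated) + 0.3·t(Tier 2)
t(Tier 2) = 1 + 0.36·t(Escalated) + 0.34·t(Tier 2)
Solving: t(Escalated) = 3.1873, t(Tier 2) = 3.2537.
Expected transfers from Escalated to Tier 3: 3.1873.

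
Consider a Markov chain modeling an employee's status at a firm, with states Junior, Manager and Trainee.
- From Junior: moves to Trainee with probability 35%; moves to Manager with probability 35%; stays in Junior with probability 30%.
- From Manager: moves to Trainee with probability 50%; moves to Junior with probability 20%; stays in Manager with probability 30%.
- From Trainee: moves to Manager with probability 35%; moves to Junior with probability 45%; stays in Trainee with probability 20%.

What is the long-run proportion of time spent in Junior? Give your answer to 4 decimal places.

Let the stationary distribution be π with π = πP and π_1 + π_2 + π_3 = 1.
π_1 = 0.3·π_1 + 0.2·π_2 + 0.45·π_3
π_2 = 0.35·π_1 + 0.3·π_2 + 0.35·π_3
Solving with the normalization constraint gives π = (0.3188, 0.3333, 0.3478).
So the stationary probability of Junior is 0.3188.

0.3188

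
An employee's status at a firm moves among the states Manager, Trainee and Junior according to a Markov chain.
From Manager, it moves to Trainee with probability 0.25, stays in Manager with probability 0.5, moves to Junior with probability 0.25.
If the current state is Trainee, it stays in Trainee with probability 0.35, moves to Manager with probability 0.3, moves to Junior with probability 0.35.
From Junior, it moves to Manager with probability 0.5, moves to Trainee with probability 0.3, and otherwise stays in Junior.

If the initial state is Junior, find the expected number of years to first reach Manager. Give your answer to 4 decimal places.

Let t(s) be the expected number of years to first reach Manager from state s, with t(Manager) = 0. Conditioning on the first year:
t(Trainee) = 1 + 0.35·t(Trainee) + 0.35·t(Junior)
t(Junior) = 1 + 0.3·t(Trainee) + 0.2·t(Junior)
Solving: t(Trainee) = 2.7711, t(Junior) = 2.2892.
Expected years from Junior to Manager: 2.2892.

2.2892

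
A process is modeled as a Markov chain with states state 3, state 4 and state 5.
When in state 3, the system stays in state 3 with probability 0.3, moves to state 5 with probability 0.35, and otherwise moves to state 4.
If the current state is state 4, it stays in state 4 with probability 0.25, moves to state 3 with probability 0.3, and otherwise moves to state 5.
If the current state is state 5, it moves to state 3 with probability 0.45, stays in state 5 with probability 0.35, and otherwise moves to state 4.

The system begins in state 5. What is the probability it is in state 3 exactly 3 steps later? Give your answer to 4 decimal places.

0.3555

Propagate the distribution vector 3 steps from state 5.
After 0 steps: (0.0000, 0.0000, 1.0000)
After 1 step: (0.4500, 0.2000, 0.3500)
After 2 steps: (0.3525, 0.2775, 0.3700)
After 3 steps: (0.3555, 0.2668, 0.3778)
P(in state 3 after 3 steps) = 0.3555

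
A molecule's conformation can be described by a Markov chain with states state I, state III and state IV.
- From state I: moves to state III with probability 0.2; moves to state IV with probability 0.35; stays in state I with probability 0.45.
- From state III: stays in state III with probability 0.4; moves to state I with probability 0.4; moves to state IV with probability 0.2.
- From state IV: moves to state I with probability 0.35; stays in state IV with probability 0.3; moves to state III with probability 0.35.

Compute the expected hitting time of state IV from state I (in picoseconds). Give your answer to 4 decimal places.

Let t(s) be the expected number of picoseconds to first reach state IV from state s, with t(state IV) = 0. Conditioning on the first picosecond:
t(state I) = 1 + 0.45·t(state I) + 0.2·t(state III)
t(state III) = 1 + 0.4·t(state I) + 0.4·t(state III)
Solving: t(state I) = 3.2000, t(state III) = 3.8000.
Expected picoseconds from state I to state IV: 3.2000.

3.2000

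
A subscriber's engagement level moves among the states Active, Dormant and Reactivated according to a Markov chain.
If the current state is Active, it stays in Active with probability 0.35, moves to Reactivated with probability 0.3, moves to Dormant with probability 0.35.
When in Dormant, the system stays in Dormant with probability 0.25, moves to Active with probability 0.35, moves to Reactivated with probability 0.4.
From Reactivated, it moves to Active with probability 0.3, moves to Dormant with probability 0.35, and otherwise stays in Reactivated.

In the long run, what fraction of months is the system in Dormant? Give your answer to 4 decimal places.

Let the stationary distribution be π with π = πP and π_1 + π_2 + π_3 = 1.
π_1 = 0.35·π_1 + 0.35·π_2 + 0.3·π_3
π_2 = 0.35·π_1 + 0.25·π_2 + 0.35·π_3
Solving with the normalization constraint gives π = (0.3325, 0.3182, 0.3493).
So the stationary probability of Dormant is 0.3182.

0.3182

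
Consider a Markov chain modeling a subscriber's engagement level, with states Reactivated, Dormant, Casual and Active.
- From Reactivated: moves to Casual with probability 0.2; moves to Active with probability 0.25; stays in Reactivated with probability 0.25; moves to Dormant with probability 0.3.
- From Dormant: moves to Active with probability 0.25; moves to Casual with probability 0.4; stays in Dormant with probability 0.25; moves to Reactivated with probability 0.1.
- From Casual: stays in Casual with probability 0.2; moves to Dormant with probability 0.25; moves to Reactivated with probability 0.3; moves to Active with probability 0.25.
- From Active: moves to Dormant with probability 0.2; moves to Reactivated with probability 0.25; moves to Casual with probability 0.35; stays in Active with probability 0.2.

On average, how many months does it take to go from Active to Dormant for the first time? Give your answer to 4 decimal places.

Let t(s) be the expected number of months to first reach Dormant from state s, with t(Dormant) = 0. Conditioning on the first month:
t(Reactivated) = 1 + 0.25·t(Reactivated) + 0.2·t(Casual) + 0.25·t(Active)
t(Casual) = 1 + 0.3·t(Reactivated) + 0.2·t(Casual) + 0.25·t(Active)
t(Active) = 1 + 0.25·t(Reactivated) + 0.35·t(Casual) + 0.2·t(Active)
Solving: t(Reactivated) = 3.7821, t(Casual) = 3.9712, t(Active) = 4.1693.
Expected months from Active to Dormant: 4.1693.

4.1693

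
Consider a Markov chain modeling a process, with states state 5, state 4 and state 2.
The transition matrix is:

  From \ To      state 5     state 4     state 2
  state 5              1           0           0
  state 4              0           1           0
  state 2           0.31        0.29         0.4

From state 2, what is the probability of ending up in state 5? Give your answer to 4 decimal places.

Let h(s) be the probability of absorption at state 5 starting from transient state s. Then h(state 5) = 1 and h(state 4) = 0. By first-step analysis:
h(state 2) = 0.31·1 + 0.29·0 + 0.4·h(state 2)
Solving: h(state 2) = 0.5167.
Starting from state 2, the probability is 0.5167.

0.5167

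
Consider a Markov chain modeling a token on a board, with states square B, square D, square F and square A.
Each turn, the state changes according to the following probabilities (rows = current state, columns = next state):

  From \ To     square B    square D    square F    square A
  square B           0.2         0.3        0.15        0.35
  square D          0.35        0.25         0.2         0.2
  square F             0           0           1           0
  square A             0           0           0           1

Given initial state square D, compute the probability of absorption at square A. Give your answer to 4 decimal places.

0.5707

Let h(s) be the probability of absorption at square A starting from transient state s. Then h(square A) = 1 and h(square F) = 0. By first-step analysis:
h(square B) = 0.2·h(square B) + 0.3·h(square D) + 0.15·0 + 0.35·1
h(square D) = 0.35·h(square B) + 0.25·h(square D) + 0.2·0 + 0.2·1
Solving: h(square B) = 0.6515, h(square D) = 0.5707.
Starting from square D, the probability is 0.5707.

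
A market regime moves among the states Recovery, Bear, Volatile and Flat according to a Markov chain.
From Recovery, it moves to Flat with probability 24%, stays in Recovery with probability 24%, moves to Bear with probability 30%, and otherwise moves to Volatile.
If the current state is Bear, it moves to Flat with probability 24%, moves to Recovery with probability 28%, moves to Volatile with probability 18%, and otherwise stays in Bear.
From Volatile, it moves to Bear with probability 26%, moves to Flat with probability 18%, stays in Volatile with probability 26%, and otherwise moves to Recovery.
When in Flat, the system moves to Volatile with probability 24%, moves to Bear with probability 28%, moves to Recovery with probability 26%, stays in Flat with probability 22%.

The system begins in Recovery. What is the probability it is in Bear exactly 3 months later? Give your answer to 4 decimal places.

0.2867

Propagate the distribution vector 3 months from Recovery.
After 0 months: (1.0000, 0.0000, 0.0000, 0.0000)
After 1 month: (0.2400, 0.3000, 0.2200, 0.2400)
After 2 months: (0.2700, 0.2864, 0.2216, 0.2220)
After 3 months: (0.2692, 0.2867, 0.2218, 0.2223)
P(in Bear after 3 months) = 0.2867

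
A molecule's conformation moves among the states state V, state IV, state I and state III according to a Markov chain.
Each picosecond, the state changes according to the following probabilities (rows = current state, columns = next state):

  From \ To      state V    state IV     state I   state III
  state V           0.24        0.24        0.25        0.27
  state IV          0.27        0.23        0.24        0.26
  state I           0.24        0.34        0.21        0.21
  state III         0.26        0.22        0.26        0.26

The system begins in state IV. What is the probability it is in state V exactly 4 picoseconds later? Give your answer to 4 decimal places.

Propagate the distribution vector 4 picoseconds from state IV.
After 0 picoseconds: (0.0000, 1.0000, 0.0000, 0.0000)
After 1 picosecond: (0.2700, 0.2300, 0.2400, 0.2600)
After 2 picoseconds: (0.2521, 0.2565, 0.2407, 0.2507)
After 3 picoseconds: (0.2527, 0.2565, 0.2403, 0.2505)
After 4 picoseconds: (0.2527, 0.2565, 0.2403, 0.2505)
P(in state V after 4 picoseconds) = 0.2527

0.2527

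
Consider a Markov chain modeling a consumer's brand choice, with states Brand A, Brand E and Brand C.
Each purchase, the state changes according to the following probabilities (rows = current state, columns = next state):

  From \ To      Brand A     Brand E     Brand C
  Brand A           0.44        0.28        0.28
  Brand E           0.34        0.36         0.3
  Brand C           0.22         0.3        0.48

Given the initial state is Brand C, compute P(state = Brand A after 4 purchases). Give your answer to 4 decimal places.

0.3289

Propagate the distribution vector 4 purchases from Brand C.
After 0 purchases: (0.0000, 0.0000, 1.0000)
After 1 purchase: (0.2200, 0.3000, 0.4800)
After 2 purchases: (0.3044, 0.3136, 0.3820)
After 3 purchases: (0.3246, 0.3127, 0.3627)
After 4 purchases: (0.3289, 0.3123, 0.3588)
P(in Brand A after 4 purchases) = 0.3289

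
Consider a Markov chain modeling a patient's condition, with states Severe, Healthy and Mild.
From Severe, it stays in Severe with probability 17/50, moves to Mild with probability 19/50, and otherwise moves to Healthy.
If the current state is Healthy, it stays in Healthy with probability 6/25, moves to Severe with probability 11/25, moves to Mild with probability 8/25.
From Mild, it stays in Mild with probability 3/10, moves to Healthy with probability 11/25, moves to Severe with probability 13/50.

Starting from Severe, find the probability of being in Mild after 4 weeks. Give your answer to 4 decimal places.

0.3341

Propagate the distribution vector 4 weeks from Severe.
After 0 weeks: (1.0000, 0.0000, 0.0000)
After 1 week: (0.3400, 0.2800, 0.3800)
After 2 weeks: (0.3376, 0.3296, 0.3328)
After 3 weeks: (0.3463, 0.3201, 0.3336)
After 4 weeks: (0.3453, 0.3206, 0.3341)
P(in Mild after 4 weeks) = 0.3341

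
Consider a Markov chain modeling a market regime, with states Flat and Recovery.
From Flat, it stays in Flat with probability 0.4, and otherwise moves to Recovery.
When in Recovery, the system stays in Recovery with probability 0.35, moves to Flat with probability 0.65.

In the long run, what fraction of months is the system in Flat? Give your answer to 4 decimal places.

Let the stationary distribution be π with π = πP and π_1 + π_2 = 1.
π_1 = 0.4·π_1 + 0.65·π_2
Solving with the normalization constraint gives π = (0.5200, 0.4800).
So the stationary probability of Flat is 0.5200.

0.5200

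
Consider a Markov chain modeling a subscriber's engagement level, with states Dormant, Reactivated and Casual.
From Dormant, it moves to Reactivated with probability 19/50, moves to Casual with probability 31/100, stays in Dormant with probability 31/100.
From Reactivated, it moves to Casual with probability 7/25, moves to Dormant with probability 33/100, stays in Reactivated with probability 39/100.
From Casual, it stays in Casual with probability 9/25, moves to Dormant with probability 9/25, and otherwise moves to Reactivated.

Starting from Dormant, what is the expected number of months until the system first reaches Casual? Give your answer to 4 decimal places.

Let t(s) be the expected number of months to first reach Casual from state s, with t(Casual) = 0. Conditioning on the first month:
t(Dormant) = 1 + 0.31·t(Dormant) + 0.38·t(Reactivated)
t(Reactivated) = 1 + 0.33·t(Dormant) + 0.39·t(Reactivated)
Solving: t(Dormant) = 3.3503, t(Reactivated) = 3.4518.
Expected months from Dormant to Casual: 3.3503.

3.3503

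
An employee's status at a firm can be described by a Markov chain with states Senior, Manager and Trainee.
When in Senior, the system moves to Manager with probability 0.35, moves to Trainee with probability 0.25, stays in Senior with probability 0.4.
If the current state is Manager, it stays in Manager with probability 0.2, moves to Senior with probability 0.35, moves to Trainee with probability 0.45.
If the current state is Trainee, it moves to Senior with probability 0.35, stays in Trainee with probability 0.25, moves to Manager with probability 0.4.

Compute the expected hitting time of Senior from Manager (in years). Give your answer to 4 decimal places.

Let t(s) be the expected number of years to first reach Senior from state s, with t(Senior) = 0. Conditioning on the first year:
t(Manager) = 1 + 0.2·t(Manager) + 0.45·t(Trainee)
t(Trainee) = 1 + 0.4·t(Manager) + 0.25·t(Trainee)
Solving: t(Manager) = 2.8571, t(Trainee) = 2.8571.
Expected years from Manager to Senior: 2.8571.

2.8571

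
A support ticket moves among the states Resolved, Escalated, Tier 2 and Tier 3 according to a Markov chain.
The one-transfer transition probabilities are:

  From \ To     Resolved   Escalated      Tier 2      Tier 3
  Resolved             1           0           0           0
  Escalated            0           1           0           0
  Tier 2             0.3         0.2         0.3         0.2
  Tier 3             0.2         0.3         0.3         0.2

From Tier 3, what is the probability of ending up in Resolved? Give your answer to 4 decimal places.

0.4600

Let h(s) be the probability of absorption at Resolved starting from transient state s. Then h(Resolved) = 1 and h(Escalated) = 0. By first-step analysis:
h(Tier 2) = 0.3·1 + 0.2·0 + 0.3·h(Tier 2) + 0.2·h(Tier 3)
h(Tier 3) = 0.2·1 + 0.3·0 + 0.3·h(Tier 2) + 0.2·h(Tier 3)
Solving: h(Tier 2) = 0.5600, h(Tier 3) = 0.4600.
Starting from Tier 3, the probability is 0.4600.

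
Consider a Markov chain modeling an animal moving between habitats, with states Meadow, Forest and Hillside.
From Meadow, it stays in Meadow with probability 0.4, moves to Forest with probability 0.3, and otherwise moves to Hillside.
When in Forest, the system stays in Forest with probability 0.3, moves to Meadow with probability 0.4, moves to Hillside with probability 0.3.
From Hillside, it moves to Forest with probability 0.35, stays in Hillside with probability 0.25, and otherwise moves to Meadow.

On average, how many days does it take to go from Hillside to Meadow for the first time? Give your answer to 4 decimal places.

Let t(s) be the expected number of days to first reach Meadow from state s, with t(Meadow) = 0. Conditioning on the first day:
t(Forest) = 1 + 0.3·t(Forest) + 0.3·t(Hillside)
t(Hillside) = 1 + 0.35·t(Forest) + 0.25·t(Hillside)
Solving: t(Forest) = 2.5000, t(Hillside) = 2.5000.
Expected days from Hillside to Meadow: 2.5000.

2.5000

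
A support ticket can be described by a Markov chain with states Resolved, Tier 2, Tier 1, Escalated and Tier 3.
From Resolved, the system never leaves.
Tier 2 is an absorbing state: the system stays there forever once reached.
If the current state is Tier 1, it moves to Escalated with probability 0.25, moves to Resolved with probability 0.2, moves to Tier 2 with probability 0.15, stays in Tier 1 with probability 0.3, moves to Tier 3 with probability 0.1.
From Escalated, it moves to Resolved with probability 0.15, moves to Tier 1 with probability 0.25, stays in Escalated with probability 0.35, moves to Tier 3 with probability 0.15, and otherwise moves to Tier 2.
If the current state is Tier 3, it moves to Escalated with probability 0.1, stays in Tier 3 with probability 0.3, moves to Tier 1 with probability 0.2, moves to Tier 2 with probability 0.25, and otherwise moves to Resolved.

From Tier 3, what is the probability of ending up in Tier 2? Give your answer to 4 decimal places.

Let h(s) be the probability of absorption at Tier 2 starting from transient state s. Then h(Tier 2) = 1 and h(Resolved) = 0. By first-step analysis:
h(Tier 1) = 0.2·0 + 0.15·1 + 0.3·h(Tier 1) + 0.25·h(Escalated) + 0.1·h(Tier 3)
h(Escalated) = 0.15·0 + 0.1·1 + 0.25·h(Tier 1) + 0.35·h(Escalated) + 0.15·h(Tier 3)
h(Tier 3) = 0.15·0 + 0.25·1 + 0.2·h(Tier 1) + 0.1·h(Escalated) + 0.3·h(Tier 3)
Solving: h(Tier 1) = 0.4565, h(Escalated) = 0.4570, h(Tier 3) = 0.5528.
Starting from Tier 3, the probability is 0.5528.

0.5528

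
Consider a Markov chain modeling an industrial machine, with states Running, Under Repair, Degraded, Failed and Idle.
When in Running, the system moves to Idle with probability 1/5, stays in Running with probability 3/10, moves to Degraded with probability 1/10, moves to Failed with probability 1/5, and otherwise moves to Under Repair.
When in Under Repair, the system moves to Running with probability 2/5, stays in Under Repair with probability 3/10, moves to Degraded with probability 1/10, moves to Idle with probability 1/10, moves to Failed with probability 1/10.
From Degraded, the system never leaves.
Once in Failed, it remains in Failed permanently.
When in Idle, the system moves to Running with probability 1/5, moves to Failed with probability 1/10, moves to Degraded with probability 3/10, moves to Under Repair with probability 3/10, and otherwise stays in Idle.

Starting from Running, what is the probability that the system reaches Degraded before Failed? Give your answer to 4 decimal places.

0.4521

Let h(s) be the probability of absorption at Degraded starting from transient state s. Then h(Degraded) = 1 and h(Failed) = 0. By first-step analysis:
h(Running) = 0.3·h(Running) + 0.2·h(Under Repair) + 0.1·1 + 0.2·0 + 0.2·h(Idle)
h(Under Repair) = 0.4·h(Running) + 0.3·h(Under Repair) + 0.1·1 + 0.1·0 + 0.1·h(Idle)
h(Idle) = 0.2·h(Running) + 0.3·h(Under Repair) + 0.3·1 + 0.1·0 + 0.1·h(Idle)
Solving: h(Running) = 0.4521, h(Under Repair) = 0.4863, h(Idle) = 0.5959.
Starting from Running, the probability is 0.4521.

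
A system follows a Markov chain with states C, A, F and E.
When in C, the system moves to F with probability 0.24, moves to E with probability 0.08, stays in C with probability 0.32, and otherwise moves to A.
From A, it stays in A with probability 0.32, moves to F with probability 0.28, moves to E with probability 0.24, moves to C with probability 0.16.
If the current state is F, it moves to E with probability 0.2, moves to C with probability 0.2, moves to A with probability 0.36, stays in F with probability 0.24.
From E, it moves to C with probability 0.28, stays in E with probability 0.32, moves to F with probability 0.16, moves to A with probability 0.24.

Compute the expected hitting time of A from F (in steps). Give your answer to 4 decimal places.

2.9697

Let t(s) be the expected number of steps to first reach A from state s, with t(A) = 0. Conditioning on the first step:
t(C) = 1 + 0.32·t(C) + 0.24·t(F) + 0.08·t(E)
t(F) = 1 + 0.2·t(C) + 0.24·t(F) + 0.2·t(E)
t(E) = 1 + 0.28·t(C) + 0.16·t(F) + 0.32·t(E)
Solving: t(C) = 2.9152, t(F) = 2.9697, t(E) = 3.3697.
Expected steps from F to A: 2.9697.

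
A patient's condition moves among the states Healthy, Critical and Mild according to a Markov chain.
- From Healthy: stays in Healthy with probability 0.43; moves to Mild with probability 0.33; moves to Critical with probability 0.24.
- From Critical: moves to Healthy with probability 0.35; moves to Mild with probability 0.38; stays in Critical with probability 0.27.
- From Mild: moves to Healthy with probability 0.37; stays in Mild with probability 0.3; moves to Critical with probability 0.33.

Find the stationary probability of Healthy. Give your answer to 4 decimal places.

Let the stationary distribution be π with π = πP and π_1 + π_2 + π_3 = 1.
π_1 = 0.43·π_1 + 0.35·π_2 + 0.37·π_3
π_2 = 0.24·π_1 + 0.27·π_2 + 0.33·π_3
Solving with the normalization constraint gives π = (0.3877, 0.2784, 0.3339).
So the stationary probability of Healthy is 0.3877.

0.3877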